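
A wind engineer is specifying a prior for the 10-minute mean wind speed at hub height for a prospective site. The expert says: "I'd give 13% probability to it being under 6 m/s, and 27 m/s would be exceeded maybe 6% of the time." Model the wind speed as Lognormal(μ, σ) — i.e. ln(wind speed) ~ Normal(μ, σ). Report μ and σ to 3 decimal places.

μ ≈ 2.424, σ ≈ 0.561

If T ~ Lognormal(μ,σ) then ln T ~ Normal(μ,σ), so the p-quantile of ln T is μ + z_p·σ.
ln(6) = 1.792 and ln(27) = 3.296; z_{0.13} = -1.126, z_{0.94} = 1.555.
σ = (3.296 − 1.792)/(1.555 − (-1.126)) = 0.561.
μ = 1.792 − (-1.126)·0.561 = 2.424.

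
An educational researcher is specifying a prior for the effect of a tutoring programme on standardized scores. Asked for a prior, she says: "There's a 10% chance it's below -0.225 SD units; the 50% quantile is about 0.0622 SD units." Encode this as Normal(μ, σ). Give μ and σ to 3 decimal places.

μ = 0.062, σ = 0.224

The p-quantile of Normal(μ,σ) is μ + z_p·σ, with z_{0.1} = -1.282 and z_{0.5} = 0.
Eliminate σ: μ = (z₂·x₁ − z₁·x₂)/(z₂ − z₁) = (0·-0.225 − (-1.282)·0.0622)/1.282 = 0.062.
Then σ = (x₂ − x₁)/(z₂ − z₁) = (0.0622 − -0.225)/1.282 = 0.224.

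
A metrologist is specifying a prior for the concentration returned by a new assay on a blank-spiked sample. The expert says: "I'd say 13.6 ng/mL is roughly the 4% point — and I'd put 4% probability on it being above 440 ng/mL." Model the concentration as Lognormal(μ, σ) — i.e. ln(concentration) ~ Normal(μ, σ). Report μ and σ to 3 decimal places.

If T ~ Lognormal(μ,σ) then ln T ~ Normal(μ,σ), so the p-quantile of ln T is μ + z_p·σ.
ln(13.6) = 2.61 and ln(440) = 6.087; z_{0.04} = -1.751, z_{0.96} = 1.751.
σ = (6.087 − 2.61)/(1.751 − (-1.751)) = 0.993.
μ = 2.61 − (-1.751)·0.993 = 4.348.

μ ≈ 4.348, σ ≈ 0.993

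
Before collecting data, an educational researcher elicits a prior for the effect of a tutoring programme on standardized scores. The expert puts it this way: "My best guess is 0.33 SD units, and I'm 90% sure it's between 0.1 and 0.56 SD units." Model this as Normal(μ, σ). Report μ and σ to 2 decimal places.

μ = 0.33, σ = 0.14

A symmetric 90% interval runs μ ± z·σ with z = 1.645.
Half-width = 0.23, so σ = 0.23/1.645 = 0.14.
μ is the stated best guess, 0.33.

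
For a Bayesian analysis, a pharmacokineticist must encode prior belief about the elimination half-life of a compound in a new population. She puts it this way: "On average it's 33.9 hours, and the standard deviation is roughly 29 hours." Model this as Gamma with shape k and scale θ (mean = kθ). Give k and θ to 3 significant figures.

k ≈ 1.37, θ ≈ 24.8

For Gamma(k, scale θ): mean = kθ, variance = kθ², so CV = 1/√k.
CV = SD/mean = 29/33.9 = 0.8555, hence k = 1/CV² = 1.37.
Then θ = mean/k = 33.9/1.37 = 24.8.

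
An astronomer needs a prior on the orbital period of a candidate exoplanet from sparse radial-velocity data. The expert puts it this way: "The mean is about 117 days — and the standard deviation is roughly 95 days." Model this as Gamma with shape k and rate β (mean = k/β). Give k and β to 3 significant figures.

For Gamma(k, rate β): mean = k/β, variance = k/β², so CV = 1/√k.
CV = SD/mean = 95/117 = 0.812, hence k = 1/CV² = 1.52.
Then β = k/mean = 1.52/117 = 0.013.

k ≈ 1.52, β ≈ 0.013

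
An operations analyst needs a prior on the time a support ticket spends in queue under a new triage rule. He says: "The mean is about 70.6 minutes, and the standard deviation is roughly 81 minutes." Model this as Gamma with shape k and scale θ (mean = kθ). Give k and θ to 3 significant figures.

k ≈ 0.76, θ ≈ 92.9

For Gamma(k, scale θ): mean = kθ, variance = kθ², so CV = 1/√k.
CV = SD/mean = 81/70.6 = 1.147, hence k = 1/CV² = 0.76.
Then θ = mean/k = 70.6/0.76 = 92.9.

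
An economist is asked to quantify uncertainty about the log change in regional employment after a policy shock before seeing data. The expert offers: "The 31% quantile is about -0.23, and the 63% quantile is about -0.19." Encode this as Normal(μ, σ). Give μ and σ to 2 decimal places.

μ = -0.21, σ = 0.05

The p-quantile of Normal(μ,σ) is μ + z_p·σ, with z_{0.31} = -0.4959 and z_{0.63} = 0.3319.
Eliminate σ: μ = (z₂·x₁ − z₁·x₂)/(z₂ − z₁) = (0.3319·-0.23 − (-0.4959)·-0.19)/0.8277 = -0.21.
Then σ = (x₂ − x₁)/(z₂ − z₁) = (-0.19 − -0.23)/0.8277 = 0.05.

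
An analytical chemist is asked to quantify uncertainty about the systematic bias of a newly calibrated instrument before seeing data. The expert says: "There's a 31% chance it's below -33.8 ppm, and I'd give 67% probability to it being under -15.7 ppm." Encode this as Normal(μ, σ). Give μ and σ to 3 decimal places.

μ = -24.209, σ = 19.342

The p-quantile of Normal(μ,σ) is μ + z_p·σ, with z_{0.31} = -0.4959 and z_{0.67} = 0.4399.
Eliminate σ: μ = (z₂·x₁ − z₁·x₂)/(z₂ − z₁) = (0.4399·-33.8 − (-0.4959)·-15.7)/0.9358 = -24.209.
Then σ = (x₂ − x₁)/(z₂ − z₁) = (-15.7 − -33.8)/0.9358 = 19.342.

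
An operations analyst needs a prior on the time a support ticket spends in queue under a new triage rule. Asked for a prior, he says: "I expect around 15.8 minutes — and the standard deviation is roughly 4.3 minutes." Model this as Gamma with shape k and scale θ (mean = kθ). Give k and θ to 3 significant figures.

For Gamma(k, scale θ): mean = kθ, variance = kθ², so CV = 1/√k.
CV = SD/mean = 4.3/15.8 = 0.2722, hence k = 1/CV² = 13.5.
Then θ = mean/k = 15.8/13.5 = 1.17.

k ≈ 13.5, θ ≈ 1.17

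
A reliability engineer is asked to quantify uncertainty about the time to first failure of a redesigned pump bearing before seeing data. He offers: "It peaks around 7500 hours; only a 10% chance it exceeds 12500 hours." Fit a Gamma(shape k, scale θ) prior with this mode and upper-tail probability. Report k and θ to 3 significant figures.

k ≈ 8.24, θ ≈ 1040

Gamma(k,θ) with k>1 has mode (k−1)θ, so θ = 7500/(k−1).
Need P(X < 12500) = 0.9 with θ tied to k this way. Start at k = 2, θ = 7500: P(X<12500) ≈ 0.496.
Too low — raise k to concentrate. Iterating converges to k ≈ 8.24.
Then θ = 7500/(8.24−1) ≈ 1040.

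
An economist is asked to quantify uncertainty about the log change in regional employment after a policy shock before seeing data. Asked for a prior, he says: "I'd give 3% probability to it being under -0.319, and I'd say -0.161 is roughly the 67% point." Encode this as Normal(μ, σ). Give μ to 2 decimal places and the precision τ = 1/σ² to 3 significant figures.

μ = -0.19, τ = 216

The p-quantile of Normal(μ,σ) is μ + z_p·σ, with z_{0.03} = -1.881 and z_{0.67} = 0.4399.
Eliminate σ: μ = (z₂·x₁ − z₁·x₂)/(z₂ − z₁) = (0.4399·-0.319 − (-1.881)·-0.161)/2.321 = -0.19.
Then σ = (x₂ − x₁)/(z₂ − z₁) = (-0.161 − -0.319)/2.321 = 0.07.
Precision τ = 1/σ² = 1/0.06808² = 216.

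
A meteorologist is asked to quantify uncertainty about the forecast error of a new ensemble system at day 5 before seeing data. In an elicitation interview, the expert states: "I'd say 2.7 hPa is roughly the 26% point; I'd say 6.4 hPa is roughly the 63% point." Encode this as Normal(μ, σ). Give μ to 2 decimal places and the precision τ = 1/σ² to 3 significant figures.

μ = 5.14, τ = 0.0695

The p-quantile of Normal(μ,σ) is μ + z_p·σ, with z_{0.26} = -0.6433 and z_{0.63} = 0.3319.
Eliminate σ: μ = (z₂·x₁ − z₁·x₂)/(z₂ − z₁) = (0.3319·2.7 − (-0.6433)·6.4)/0.9752 = 5.14.
Then σ = (x₂ − x₁)/(z₂ − z₁) = (6.4 − 2.7)/0.9752 = 3.79.
Precision τ = 1/σ² = 1/3.794² = 0.0695.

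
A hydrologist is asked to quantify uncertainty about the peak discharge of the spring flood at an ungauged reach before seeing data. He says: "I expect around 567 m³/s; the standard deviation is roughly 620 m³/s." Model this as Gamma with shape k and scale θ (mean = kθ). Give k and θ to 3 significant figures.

k ≈ 0.836, θ ≈ 678

For Gamma(k, scale θ): mean = kθ, variance = kθ², so CV = 1/√k.
CV = SD/mean = 620/567 = 1.093, hence k = 1/CV² = 0.836.
Then θ = mean/k = 567/0.836 = 678.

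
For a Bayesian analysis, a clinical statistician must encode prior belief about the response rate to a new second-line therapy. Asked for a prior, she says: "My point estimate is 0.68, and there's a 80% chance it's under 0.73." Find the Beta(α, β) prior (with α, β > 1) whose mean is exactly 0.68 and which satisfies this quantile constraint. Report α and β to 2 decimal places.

α ≈ 42.80, β ≈ 20.14

With mean 0.68 fixed, write α = 0.68s, β = 0.32s where s = α+β.
Need P(θ < 0.73) = 0.8 under Beta(0.68s, 0.32s). Normal approximation: (q−m)/√(m(1−m)/s) ≈ z_{0.8} = 0.842, so s ≈ 0.68·0.32·(0.842)²/(0.73−0.68)² = 61.7.
At s = 61.7: P(θ<0.73) ≈ 0.797. Adjusting to match 0.8 gives s ≈ 62.95.
So α = 0.68·62.95 ≈ 42.80, β = 0.32·62.95 ≈ 20.14.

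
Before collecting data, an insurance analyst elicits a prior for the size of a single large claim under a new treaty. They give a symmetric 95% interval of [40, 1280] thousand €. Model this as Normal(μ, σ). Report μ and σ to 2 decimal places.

A symmetric 95% interval runs μ ± z·σ with z = 1.96.
Half-width = 620, so σ = 620/1.96 = 316.33.
μ is the interval midpoint, 660.00.

μ = 660.00, σ = 316.33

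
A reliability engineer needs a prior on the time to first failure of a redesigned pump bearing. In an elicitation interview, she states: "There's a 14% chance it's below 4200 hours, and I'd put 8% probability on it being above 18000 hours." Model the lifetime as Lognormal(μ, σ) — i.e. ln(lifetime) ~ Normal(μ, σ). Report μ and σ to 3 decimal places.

If T ~ Lognormal(μ,σ) then ln T ~ Normal(μ,σ), so the p-quantile of ln T is μ + z_p·σ.
ln(4200) = 8.343 and ln(18000) = 9.798; z_{0.14} = -1.08, z_{0.92} = 1.405.
σ = (9.798 − 8.343)/(1.405 − (-1.08)) = 0.586.
μ = 8.343 − (-1.08)·0.586 = 8.975.

μ ≈ 8.975, σ ≈ 0.586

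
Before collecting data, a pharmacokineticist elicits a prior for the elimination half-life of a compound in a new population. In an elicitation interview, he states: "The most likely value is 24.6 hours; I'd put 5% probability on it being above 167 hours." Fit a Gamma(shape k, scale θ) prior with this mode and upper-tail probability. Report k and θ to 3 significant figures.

Gamma(k,θ) with k>1 has mode (k−1)θ, so θ = 24.6/(k−1).
Need P(X < 167) = 0.95 with θ tied to k this way. Start at k = 2, θ = 24.6: P(X<167) ≈ 0.991.
Too high — lower k to spread out. Iterating converges to k ≈ 1.6.
Then θ = 24.6/(1.6−1) ≈ 40.9.

k ≈ 1.6, θ ≈ 40.9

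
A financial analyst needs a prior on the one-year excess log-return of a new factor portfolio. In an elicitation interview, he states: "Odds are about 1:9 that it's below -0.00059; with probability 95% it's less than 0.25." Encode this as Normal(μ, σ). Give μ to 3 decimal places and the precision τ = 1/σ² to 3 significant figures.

μ = 0.109, τ = 136

For Normal(μ,σ), the p-quantile is μ + z_p·σ. Here z_{0.1} = -1.282, z_{0.95} = 1.645.
So -0.00059 = μ − 1.282σ and 0.25 = μ + 1.645σ.
Subtracting: σ = (0.25 − -0.00059)/(1.645 − (-1.282)) = 0.086.
Then μ = -0.00059 − (-1.282)·0.086 = 0.109.
Precision τ = 1/σ² = 1/0.08563² = 136.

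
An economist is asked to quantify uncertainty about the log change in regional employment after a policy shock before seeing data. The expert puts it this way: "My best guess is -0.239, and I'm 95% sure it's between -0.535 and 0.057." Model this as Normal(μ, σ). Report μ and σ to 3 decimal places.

A symmetric 95% interval runs μ ± z·σ with z = 1.96.
Half-width = 0.296, so σ = 0.296/1.96 = 0.151.
μ is the stated best guess, -0.239.

μ = -0.239, σ = 0.151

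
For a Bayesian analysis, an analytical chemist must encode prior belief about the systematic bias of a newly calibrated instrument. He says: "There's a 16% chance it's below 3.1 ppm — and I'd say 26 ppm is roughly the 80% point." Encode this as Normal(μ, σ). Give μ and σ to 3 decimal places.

The p-quantile of Normal(μ,σ) is μ + z_p·σ, with z_{0.16} = -0.9945 and z_{0.8} = 0.8416.
Eliminate σ: μ = (z₂·x₁ − z₁·x₂)/(z₂ − z₁) = (0.8416·3.1 − (-0.9945)·26)/1.836 = 15.503.
Then σ = (x₂ − x₁)/(z₂ − z₁) = (26 − 3.1)/1.836 = 12.472.

μ = 15.503, σ = 12.472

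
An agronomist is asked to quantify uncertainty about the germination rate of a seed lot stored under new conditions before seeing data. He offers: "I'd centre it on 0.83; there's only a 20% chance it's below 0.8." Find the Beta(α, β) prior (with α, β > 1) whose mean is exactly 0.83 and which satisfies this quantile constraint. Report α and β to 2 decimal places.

α ≈ 87.82, β ≈ 17.99

With mean 0.83 fixed, write α = 0.83s, β = 0.17s where s = α+β.
Need P(θ < 0.8) = 0.2 under Beta(0.83s, 0.17s). Normal approximation: (q−m)/√(m(1−m)/s) ≈ z_{0.2} = -0.842, so s ≈ 0.83·0.17·(-0.842)²/(0.8−0.83)² = 111.0.
At s = 111.0: P(θ<0.8) ≈ 0.195. Adjusting to match 0.2 gives s ≈ 105.81.
So α = 0.83·105.81 ≈ 87.82, β = 0.17·105.81 ≈ 17.99.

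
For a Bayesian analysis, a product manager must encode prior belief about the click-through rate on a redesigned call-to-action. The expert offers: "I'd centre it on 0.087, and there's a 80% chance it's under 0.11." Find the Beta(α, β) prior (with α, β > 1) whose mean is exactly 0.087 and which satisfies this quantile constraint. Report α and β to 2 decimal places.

With mean 0.087 fixed, write α = 0.087s, β = 0.913s where s = α+β.
Need P(θ < 0.11) = 0.8 under Beta(0.087s, 0.913s). Normal approximation: (q−m)/√(m(1−m)/s) ≈ z_{0.8} = 0.842, so s ≈ 0.087·0.913·(0.842)²/(0.11−0.087)² = 106.4.
At s = 106.4: P(θ<0.11) ≈ 0.809. Adjusting to match 0.8 gives s ≈ 96.25.
So α = 0.087·96.25 ≈ 8.37, β = 0.913·96.25 ≈ 87.88.

α ≈ 8.37, β ≈ 87.88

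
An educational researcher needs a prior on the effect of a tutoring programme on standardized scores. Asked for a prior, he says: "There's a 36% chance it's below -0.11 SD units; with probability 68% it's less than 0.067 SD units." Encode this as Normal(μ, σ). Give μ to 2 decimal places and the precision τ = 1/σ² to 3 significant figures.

For Normal(μ,σ), the p-quantile is μ + z_p·σ. Here z_{0.36} = -0.3585, z_{0.68} = 0.4677.
So -0.11 = μ − 0.3585σ and 0.067 = μ + 0.4677σ.
Subtracting: σ = (0.067 − -0.11)/(0.4677 − (-0.3585)) = 0.21.
Then μ = -0.11 − (-0.3585)·0.21 = -0.03.
Precision τ = 1/σ² = 1/0.2142² = 21.8.

μ = -0.03, τ = 21.8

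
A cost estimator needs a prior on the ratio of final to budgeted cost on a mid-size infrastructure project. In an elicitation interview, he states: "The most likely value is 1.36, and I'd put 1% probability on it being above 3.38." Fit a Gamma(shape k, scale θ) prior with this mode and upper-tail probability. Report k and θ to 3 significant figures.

Gamma(k,θ) with k>1 has mode (k−1)θ, so θ = 1.36/(k−1).
Need P(X < 3.38) = 0.99 with θ tied to k this way. Start at k = 2, θ = 1.36: P(X<3.38) ≈ 0.710.
Too low — raise k to concentrate. Iterating converges to k ≈ 6.67.
Then θ = 1.36/(6.67−1) ≈ 0.24.

k ≈ 6.67, θ ≈ 0.24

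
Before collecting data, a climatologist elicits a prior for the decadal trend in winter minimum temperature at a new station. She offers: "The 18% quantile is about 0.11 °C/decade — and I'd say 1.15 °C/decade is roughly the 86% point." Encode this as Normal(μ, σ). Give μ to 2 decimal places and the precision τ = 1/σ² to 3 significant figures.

For Normal(μ,σ), the p-quantile is μ + z_p·σ. Here z_{0.18} = -0.9154, z_{0.86} = 1.08.
So 0.11 = μ − 0.9154σ and 1.15 = μ + 1.08σ.
Subtracting: σ = (1.15 − 0.11)/(1.08 − (-0.9154)) = 0.52.
Then μ = 0.11 − (-0.9154)·0.52 = 0.59.
Precision τ = 1/σ² = 1/0.5211² = 3.68.

μ = 0.59, τ = 3.68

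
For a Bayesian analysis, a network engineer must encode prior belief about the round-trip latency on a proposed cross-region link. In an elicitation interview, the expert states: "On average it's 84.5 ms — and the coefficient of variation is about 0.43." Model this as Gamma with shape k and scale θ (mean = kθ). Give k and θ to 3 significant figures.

k ≈ 5.41, θ ≈ 15.6

For Gamma(k, scale θ): mean = kθ, variance = kθ², so CV = 1/√k.
CV = 0.43, hence k = 1/CV² = 5.41.
Then θ = mean/k = 84.5/5.41 = 15.6.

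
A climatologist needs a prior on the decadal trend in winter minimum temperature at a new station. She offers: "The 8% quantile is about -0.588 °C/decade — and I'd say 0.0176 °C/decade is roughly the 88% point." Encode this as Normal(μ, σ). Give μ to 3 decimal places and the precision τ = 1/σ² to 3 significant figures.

For Normal(μ,σ), the p-quantile is μ + z_p·σ. Here z_{0.08} = -1.405, z_{0.88} = 1.175.
So -0.588 = μ − 1.405σ and 0.0176 = μ + 1.175σ.
Subtracting: σ = (0.0176 − -0.588)/(1.175 − (-1.405)) = 0.235.
Then μ = -0.588 − (-1.405)·0.235 = -0.258.
Precision τ = 1/σ² = 1/0.2347² = 18.2.

μ = -0.258, τ = 18.2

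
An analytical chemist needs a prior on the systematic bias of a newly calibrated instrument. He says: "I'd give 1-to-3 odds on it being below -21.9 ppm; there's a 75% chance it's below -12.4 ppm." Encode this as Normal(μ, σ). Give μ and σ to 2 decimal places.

For Normal(μ,σ), the p-quantile is μ + z_p·σ. Here z_{0.25} = -0.6745, z_{0.75} = 0.6745.
So -21.9 = μ − 0.6745σ and -12.4 = μ + 0.6745σ.
Subtracting: σ = (-12.4 − -21.9)/(0.6745 − (-0.6745)) = 7.04.
Then μ = -21.9 − (-0.6745)·7.04 = -17.15.

μ = -17.15, σ = 7.04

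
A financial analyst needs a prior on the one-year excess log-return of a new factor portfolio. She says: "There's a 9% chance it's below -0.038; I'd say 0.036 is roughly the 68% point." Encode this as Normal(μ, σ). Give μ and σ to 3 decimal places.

μ = 0.017, σ = 0.041

The p-quantile of Normal(μ,σ) is μ + z_p·σ, with z_{0.09} = -1.341 and z_{0.68} = 0.4677.
Eliminate σ: μ = (z₂·x₁ − z₁·x₂)/(z₂ − z₁) = (0.4677·-0.038 − (-1.341)·0.036)/1.808 = 0.017.
Then σ = (x₂ − x₁)/(z₂ − z₁) = (0.036 − -0.038)/1.808 = 0.041.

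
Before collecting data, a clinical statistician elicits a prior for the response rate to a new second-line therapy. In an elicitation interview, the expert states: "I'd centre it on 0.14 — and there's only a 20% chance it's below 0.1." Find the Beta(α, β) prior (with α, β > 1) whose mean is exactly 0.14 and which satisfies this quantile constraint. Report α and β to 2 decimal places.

α ≈ 7.74, β ≈ 47.56

With mean 0.14 fixed, write α = 0.14s, β = 0.86s where s = α+β.
Need P(θ < 0.1) = 0.2 under Beta(0.14s, 0.86s). Normal approximation: (q−m)/√(m(1−m)/s) ≈ z_{0.2} = -0.842, so s ≈ 0.14·0.86·(-0.842)²/(0.1−0.14)² = 53.3.
At s = 53.3: P(θ<0.1) ≈ 0.205. Adjusting to match 0.2 gives s ≈ 55.30.
So α = 0.14·55.30 ≈ 7.74, β = 0.86·55.30 ≈ 47.56.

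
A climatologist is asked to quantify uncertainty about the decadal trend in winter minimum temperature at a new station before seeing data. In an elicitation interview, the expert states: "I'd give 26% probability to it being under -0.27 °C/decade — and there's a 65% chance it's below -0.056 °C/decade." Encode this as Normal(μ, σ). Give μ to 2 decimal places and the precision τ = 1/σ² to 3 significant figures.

The p-quantile of Normal(μ,σ) is μ + z_p·σ, with z_{0.26} = -0.6433 and z_{0.65} = 0.3853.
Eliminate σ: μ = (z₂·x₁ − z₁·x₂)/(z₂ − z₁) = (0.3853·-0.27 − (-0.6433)·-0.056)/1.029 = -0.14.
Then σ = (x₂ − x₁)/(z₂ − z₁) = (-0.056 − -0.27)/1.029 = 0.21.
Precision τ = 1/σ² = 1/0.208² = 23.1.

μ = -0.14, τ = 23.1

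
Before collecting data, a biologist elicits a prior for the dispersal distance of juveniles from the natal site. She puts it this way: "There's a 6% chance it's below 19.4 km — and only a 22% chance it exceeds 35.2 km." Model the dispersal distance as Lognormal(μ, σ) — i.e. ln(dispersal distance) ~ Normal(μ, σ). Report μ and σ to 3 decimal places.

μ ≈ 3.363, σ ≈ 0.256

If T ~ Lognormal(μ,σ) then ln T ~ Normal(μ,σ), so the p-quantile of ln T is μ + z_p·σ.
ln(19.4) = 2.965 and ln(35.2) = 3.561; z_{0.06} = -1.555, z_{0.78} = 0.7722.
σ = (3.561 − 2.965)/(0.7722 − (-1.555)) = 0.256.
μ = 2.965 − (-1.555)·0.256 = 3.363.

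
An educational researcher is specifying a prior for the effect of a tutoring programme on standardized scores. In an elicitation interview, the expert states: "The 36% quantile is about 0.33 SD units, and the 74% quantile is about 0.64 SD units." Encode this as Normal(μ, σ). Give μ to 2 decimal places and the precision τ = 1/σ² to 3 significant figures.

For Normal(μ,σ), the p-quantile is μ + z_p·σ. Here z_{0.36} = -0.3585, z_{0.74} = 0.6433.
So 0.33 = μ − 0.3585σ and 0.64 = μ + 0.6433σ.
Subtracting: σ = (0.64 − 0.33)/(0.6433 − (-0.3585)) = 0.31.
Then μ = 0.33 − (-0.3585)·0.31 = 0.44.
Precision τ = 1/σ² = 1/0.3094² = 10.4.

μ = 0.44, τ = 10.4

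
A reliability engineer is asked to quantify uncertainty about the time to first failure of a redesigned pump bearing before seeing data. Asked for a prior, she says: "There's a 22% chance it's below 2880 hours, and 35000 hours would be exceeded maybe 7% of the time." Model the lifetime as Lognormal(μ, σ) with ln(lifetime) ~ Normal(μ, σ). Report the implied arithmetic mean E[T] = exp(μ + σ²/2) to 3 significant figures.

E[T] ≈ 12600 hours

If T ~ Lognormal(μ,σ) then ln T ~ Normal(μ,σ), so the p-quantile of ln T is μ + z_p·σ.
ln(2880) = 7.966 and ln(35000) = 10.46; z_{0.22} = -0.7722, z_{0.93} = 1.476.
σ = (10.46 − 7.966)/(1.476 − (-0.7722)) = 1.111.
μ = 7.966 − (-0.7722)·1.111 = 8.823.
E[T] = exp(μ + σ²/2) = exp(8.823 + 0.6172) = 12600 hours.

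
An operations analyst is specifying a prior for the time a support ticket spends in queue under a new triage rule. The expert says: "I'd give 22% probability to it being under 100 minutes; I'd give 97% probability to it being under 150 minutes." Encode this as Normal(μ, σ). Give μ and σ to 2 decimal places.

The p-quantile of Normal(μ,σ) is μ + z_p·σ, with z_{0.22} = -0.7722 and z_{0.97} = 1.881.
Eliminate σ: μ = (z₂·x₁ − z₁·x₂)/(z₂ − z₁) = (1.881·100 − (-0.7722)·150)/2.653 = 114.55.
Then σ = (x₂ − x₁)/(z₂ − z₁) = (150 − 100)/2.653 = 18.85.

μ = 114.55, σ = 18.85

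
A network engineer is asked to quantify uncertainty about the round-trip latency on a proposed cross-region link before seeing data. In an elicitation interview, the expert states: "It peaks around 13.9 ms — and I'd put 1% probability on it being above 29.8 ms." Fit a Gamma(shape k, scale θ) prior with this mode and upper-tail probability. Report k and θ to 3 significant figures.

k ≈ 9.33, θ ≈ 1.67

Gamma(k,θ) with k>1 has mode (k−1)θ, so θ = 13.9/(k−1).
Need P(X < 29.8) = 0.99 with θ tied to k this way. Start at k = 2, θ = 13.9: P(X<29.8) ≈ 0.632.
Too low — raise k to concentrate. Iterating converges to k ≈ 9.33.
Then θ = 13.9/(9.33−1) ≈ 1.67.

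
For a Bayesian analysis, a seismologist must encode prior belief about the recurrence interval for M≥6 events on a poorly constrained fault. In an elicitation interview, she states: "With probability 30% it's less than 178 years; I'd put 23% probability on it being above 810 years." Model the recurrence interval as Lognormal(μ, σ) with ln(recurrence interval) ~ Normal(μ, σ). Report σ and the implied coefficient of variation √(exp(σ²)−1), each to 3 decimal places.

If T ~ Lognormal(μ,σ) then ln T ~ Normal(μ,σ), so the p-quantile of ln T is μ + z_p·σ.
ln(178) = 5.182 and ln(810) = 6.697; z_{0.3} = -0.5244, z_{0.77} = 0.7388.
σ = (6.697 − 5.182)/(0.7388 − (-0.5244)) = 1.199.
μ = 5.182 − (-0.5244)·1.199 = 5.811.
CV = √(exp(σ²)−1) = √(exp(1.4388)−1) = 1.793.

σ ≈ 1.199, CV ≈ 1.793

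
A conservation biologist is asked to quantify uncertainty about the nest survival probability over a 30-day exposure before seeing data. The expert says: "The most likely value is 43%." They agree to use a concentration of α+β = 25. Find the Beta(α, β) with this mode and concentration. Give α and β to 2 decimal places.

For α,β > 1 the Beta mode is (α−1)/(α+β−2). With α+β = 25, the mode is (α−1)/23.
Set (α−1)/23 = 0.43 → α = 1 + 0.43·23 = 10.89.
β = 25 − α = 14.11.

α = 10.89, β = 14.11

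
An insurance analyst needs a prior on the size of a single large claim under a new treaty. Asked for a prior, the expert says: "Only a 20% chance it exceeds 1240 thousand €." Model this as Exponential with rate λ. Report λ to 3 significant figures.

λ ≈ 0.0013

P(T > 1240.0) = e^(−λ·1240.0) = 0.2, so λ = −ln(0.2)/1240.0 = 0.0013.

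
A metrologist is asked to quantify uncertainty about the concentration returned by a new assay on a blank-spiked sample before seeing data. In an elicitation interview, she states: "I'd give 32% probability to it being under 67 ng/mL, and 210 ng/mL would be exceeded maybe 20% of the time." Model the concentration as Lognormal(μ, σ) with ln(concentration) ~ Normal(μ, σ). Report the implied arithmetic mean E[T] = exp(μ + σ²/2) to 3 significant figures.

E[T] ≈ 147 ng/mL

If T ~ Lognormal(μ,σ) then ln T ~ Normal(μ,σ), so the p-quantile of ln T is μ + z_p·σ.
ln(67) = 4.205 and ln(210) = 5.347; z_{0.32} = -0.4677, z_{0.8} = 0.8416.
σ = (5.347 − 4.205)/(0.8416 − (-0.4677)) = 0.873.
μ = 4.205 − (-0.4677)·0.873 = 4.613.
E[T] = exp(μ + σ²/2) = exp(4.613 + 0.3807) = 147 ng/mL.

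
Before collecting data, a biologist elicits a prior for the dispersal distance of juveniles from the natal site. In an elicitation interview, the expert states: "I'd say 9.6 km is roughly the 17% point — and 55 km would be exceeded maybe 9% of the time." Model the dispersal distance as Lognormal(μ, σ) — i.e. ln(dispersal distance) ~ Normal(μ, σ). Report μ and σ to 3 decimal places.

μ ≈ 2.988, σ ≈ 0.761

If T ~ Lognormal(μ,σ) then ln T ~ Normal(μ,σ), so the p-quantile of ln T is μ + z_p·σ.
ln(9.6) = 2.262 and ln(55) = 4.007; z_{0.17} = -0.9542, z_{0.91} = 1.341.
σ = (4.007 − 2.262)/(1.341 − (-0.9542)) = 0.761.
μ = 2.262 − (-0.9542)·0.761 = 2.988.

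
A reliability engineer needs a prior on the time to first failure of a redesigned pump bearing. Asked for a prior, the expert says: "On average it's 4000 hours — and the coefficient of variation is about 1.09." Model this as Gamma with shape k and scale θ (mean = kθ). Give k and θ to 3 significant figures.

k ≈ 0.842, θ ≈ 4750

For Gamma(k, scale θ): mean = kθ, variance = kθ², so CV = 1/√k.
CV = 1.09, hence k = 1/CV² = 0.842.
Then θ = mean/k = 4000/0.842 = 4750.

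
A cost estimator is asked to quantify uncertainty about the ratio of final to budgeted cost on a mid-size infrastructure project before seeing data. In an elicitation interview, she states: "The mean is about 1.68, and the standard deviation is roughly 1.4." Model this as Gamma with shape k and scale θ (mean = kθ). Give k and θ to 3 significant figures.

For Gamma(k, scale θ): mean = kθ, variance = kθ², so CV = 1/√k.
CV = SD/mean = 1.4/1.68 = 0.8333, hence k = 1/CV² = 1.44.
Then θ = mean/k = 1.68/1.44 = 1.17.

k ≈ 1.44, θ ≈ 1.17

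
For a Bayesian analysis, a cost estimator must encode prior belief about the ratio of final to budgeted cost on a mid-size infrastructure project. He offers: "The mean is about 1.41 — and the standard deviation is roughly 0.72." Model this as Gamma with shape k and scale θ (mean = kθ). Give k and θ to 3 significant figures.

For Gamma(k, scale θ): mean = kθ, variance = kθ², so CV = 1/√k.
CV = SD/mean = 0.72/1.41 = 0.5106, hence k = 1/CV² = 3.84.
Then θ = mean/k = 1.41/3.84 = 0.368.

k ≈ 3.84, θ ≈ 0.368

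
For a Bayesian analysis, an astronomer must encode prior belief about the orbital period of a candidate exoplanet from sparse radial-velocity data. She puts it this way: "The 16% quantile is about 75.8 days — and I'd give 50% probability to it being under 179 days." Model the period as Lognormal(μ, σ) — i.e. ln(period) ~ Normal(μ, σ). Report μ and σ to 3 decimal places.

μ ≈ 5.187, σ ≈ 0.864

If T ~ Lognormal(μ,σ) then ln T ~ Normal(μ,σ), so the p-quantile of ln T is μ + z_p·σ.
ln(75.8) = 4.328 and ln(179) = 5.187; z_{0.16} = -0.9945, z_{0.5} = 0.
σ = (5.187 − 4.328)/(0 − (-0.9945)) = 0.864.
μ = 4.328 − (-0.9945)·0.864 = 5.187.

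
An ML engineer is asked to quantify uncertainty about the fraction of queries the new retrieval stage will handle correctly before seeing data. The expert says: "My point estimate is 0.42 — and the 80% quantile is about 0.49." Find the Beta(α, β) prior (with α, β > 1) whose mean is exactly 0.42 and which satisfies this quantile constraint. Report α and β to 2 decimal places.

α ≈ 14.65, β ≈ 20.24

With mean 0.42 fixed, write α = 0.42s, β = 0.58s where s = α+β.
Need P(θ < 0.49) = 0.8 under Beta(0.42s, 0.58s). Normal approximation: (q−m)/√(m(1−m)/s) ≈ z_{0.8} = 0.842, so s ≈ 0.42·0.58·(0.842)²/(0.49−0.42)² = 35.2.
At s = 35.2: P(θ<0.49) ≈ 0.801. Adjusting to match 0.8 gives s ≈ 34.89.
So α = 0.42·34.89 ≈ 14.65, β = 0.58·34.89 ≈ 20.24.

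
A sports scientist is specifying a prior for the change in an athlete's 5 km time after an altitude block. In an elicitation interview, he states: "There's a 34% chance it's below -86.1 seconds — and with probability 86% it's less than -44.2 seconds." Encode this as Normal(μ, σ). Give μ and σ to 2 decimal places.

μ = -74.52, σ = 28.07

For Normal(μ,σ), the p-quantile is μ + z_p·σ. Here z_{0.34} = -0.4125, z_{0.86} = 1.08.
So -86.1 = μ − 0.4125σ and -44.2 = μ + 1.08σ.
Subtracting: σ = (-44.2 − -86.1)/(1.08 − (-0.4125)) = 28.07.
Then μ = -86.1 − (-0.4125)·28.07 = -74.52.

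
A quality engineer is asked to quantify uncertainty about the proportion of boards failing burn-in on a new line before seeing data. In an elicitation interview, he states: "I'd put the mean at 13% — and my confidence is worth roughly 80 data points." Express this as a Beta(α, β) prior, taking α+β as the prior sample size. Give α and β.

α = 10.4, β = 69.6

Under the effective-sample-size interpretation, Beta(α, β) has prior mean α/(α+β) and prior sample size α+β.
So α+β = 80 and α/(α+β) = 0.13, giving α = 0.13·80 = 10.4 and β = 80 − 10.4 = 69.6.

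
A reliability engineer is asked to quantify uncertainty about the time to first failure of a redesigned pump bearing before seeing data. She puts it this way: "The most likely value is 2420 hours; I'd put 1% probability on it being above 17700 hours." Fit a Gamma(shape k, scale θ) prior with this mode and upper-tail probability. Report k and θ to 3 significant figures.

Gamma(k,θ) with k>1 has mode (k−1)θ, so θ = 2420/(k−1).
Need P(X < 17700) = 0.99 with θ tied to k this way. Start at k = 2, θ = 2420: P(X<17700) ≈ 0.994.
Too high — lower k to spread out. Iterating converges to k ≈ 1.88.
Then θ = 2420/(1.88−1) ≈ 2760.

k ≈ 1.88, θ ≈ 2760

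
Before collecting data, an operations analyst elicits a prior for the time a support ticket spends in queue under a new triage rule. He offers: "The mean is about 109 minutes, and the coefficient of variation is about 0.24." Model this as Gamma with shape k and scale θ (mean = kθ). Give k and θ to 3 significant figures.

For Gamma(k, scale θ): mean = kθ, variance = kθ², so CV = 1/√k.
CV = 0.24, hence k = 1/CV² = 17.4.
Then θ = mean/k = 109/17.4 = 6.28.

k ≈ 17.4, θ ≈ 6.28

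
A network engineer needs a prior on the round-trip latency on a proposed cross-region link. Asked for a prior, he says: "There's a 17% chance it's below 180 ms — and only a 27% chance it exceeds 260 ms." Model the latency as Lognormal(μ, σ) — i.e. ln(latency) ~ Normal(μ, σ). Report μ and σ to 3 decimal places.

μ ≈ 5.417, σ ≈ 0.235

If T ~ Lognormal(μ,σ) then ln T ~ Normal(μ,σ), so the p-quantile of ln T is μ + z_p·σ.
ln(180) = 5.193 and ln(260) = 5.561; z_{0.17} = -0.9542, z_{0.73} = 0.6128.
σ = (5.561 − 5.193)/(0.6128 − (-0.9542)) = 0.235.
μ = 5.193 − (-0.9542)·0.235 = 5.417.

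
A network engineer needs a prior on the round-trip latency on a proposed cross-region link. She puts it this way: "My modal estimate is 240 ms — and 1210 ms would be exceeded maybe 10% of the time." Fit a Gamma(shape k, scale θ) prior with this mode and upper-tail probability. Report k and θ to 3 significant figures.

Gamma(k,θ) with k>1 has mode (k−1)θ, so θ = 240/(k−1).
Need P(X < 1210) = 0.9 with θ tied to k this way. Start at k = 2, θ = 240: P(X<1210) ≈ 0.961.
Too high — lower k to spread out. Iterating converges to k ≈ 1.67.
Then θ = 240/(1.67−1) ≈ 356.

k ≈ 1.67, θ ≈ 356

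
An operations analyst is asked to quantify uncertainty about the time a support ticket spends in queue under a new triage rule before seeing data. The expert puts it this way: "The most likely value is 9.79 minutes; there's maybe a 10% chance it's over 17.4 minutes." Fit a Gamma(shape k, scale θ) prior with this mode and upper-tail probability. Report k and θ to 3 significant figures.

Gamma(k,θ) with k>1 has mode (k−1)θ, so θ = 9.79/(k−1).
Need P(X < 17.4) = 0.9 with θ tied to k this way. Start at k = 2, θ = 9.79: P(X<17.4) ≈ 0.530.
Too low — raise k to concentrate. Iterating converges to k ≈ 6.75.
Then θ = 9.79/(6.75−1) ≈ 1.7.

k ≈ 6.75, θ ≈ 1.7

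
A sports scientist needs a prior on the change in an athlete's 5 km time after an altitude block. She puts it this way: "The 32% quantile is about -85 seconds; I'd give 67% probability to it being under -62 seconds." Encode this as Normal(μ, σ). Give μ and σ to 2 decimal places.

μ = -73.15, σ = 25.34

For Normal(μ,σ), the p-quantile is μ + z_p·σ. Here z_{0.32} = -0.4677, z_{0.67} = 0.4399.
So -85 = μ − 0.4677σ and -62 = μ + 0.4399σ.
Subtracting: σ = (-62 − -85)/(0.4399 − (-0.4677)) = 25.34.
Then μ = -85 − (-0.4677)·25.34 = -73.15.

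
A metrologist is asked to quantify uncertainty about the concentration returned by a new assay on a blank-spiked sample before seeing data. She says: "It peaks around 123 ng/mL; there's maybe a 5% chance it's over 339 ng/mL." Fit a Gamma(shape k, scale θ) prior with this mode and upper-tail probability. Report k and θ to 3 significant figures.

Gamma(k,θ) with k>1 has mode (k−1)θ, so θ = 123/(k−1).
Need P(X < 339) = 0.95 with θ tied to k this way. Start at k = 2, θ = 123: P(X<339) ≈ 0.761.
Too low — raise k to concentrate. Iterating converges to k ≈ 3.61.
Then θ = 123/(3.61−1) ≈ 47.1.

k ≈ 3.61, θ ≈ 47.1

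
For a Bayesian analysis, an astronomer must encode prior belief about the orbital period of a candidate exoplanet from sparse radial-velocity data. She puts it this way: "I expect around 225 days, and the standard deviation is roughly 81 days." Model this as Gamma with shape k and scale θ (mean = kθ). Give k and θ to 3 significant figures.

k ≈ 7.72, θ ≈ 29.2

For Gamma(k, scale θ): mean = kθ, variance = kθ², so CV = 1/√k.
CV = SD/mean = 81/225 = 0.36, hence k = 1/CV² = 7.72.
Then θ = mean/k = 225/7.72 = 29.2.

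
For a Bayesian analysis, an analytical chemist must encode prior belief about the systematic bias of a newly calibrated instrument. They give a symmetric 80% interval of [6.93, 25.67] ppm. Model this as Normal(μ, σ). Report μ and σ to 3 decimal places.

μ = 16.300, σ = 7.311

A symmetric 80% interval runs μ ± z·σ with z = 1.282.
Half-width = 9.37, so σ = 9.37/1.282 = 7.311.
μ is the interval midpoint, 16.300.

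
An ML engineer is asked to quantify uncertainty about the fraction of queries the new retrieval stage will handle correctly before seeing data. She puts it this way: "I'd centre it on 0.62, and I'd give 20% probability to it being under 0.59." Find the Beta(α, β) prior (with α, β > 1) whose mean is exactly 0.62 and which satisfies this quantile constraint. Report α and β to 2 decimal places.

α ≈ 114.04, β ≈ 69.90

With mean 0.62 fixed, write α = 0.62s, β = 0.38s where s = α+β.
Need P(θ < 0.59) = 0.2 under Beta(0.62s, 0.38s). Normal approximation: (q−m)/√(m(1−m)/s) ≈ z_{0.2} = -0.842, so s ≈ 0.62·0.38·(-0.842)²/(0.59−0.62)² = 185.4.
At s = 185.4: P(θ<0.59) ≈ 0.199. Adjusting to match 0.2 gives s ≈ 183.94.
So α = 0.62·183.94 ≈ 114.04, β = 0.38·183.94 ≈ 69.90.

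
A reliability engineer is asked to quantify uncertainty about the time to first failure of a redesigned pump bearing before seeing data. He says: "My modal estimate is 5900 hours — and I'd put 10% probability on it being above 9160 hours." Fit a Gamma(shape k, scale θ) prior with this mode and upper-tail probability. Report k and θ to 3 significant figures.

Gamma(k,θ) with k>1 has mode (k−1)θ, so θ = 5900/(k−1).
Need P(X < 9160) = 0.9 with θ tied to k this way. Start at k = 2, θ = 5900: P(X<9160) ≈ 0.460.
Too low — raise k to concentrate. Iterating converges to k ≈ 10.7.
Then θ = 5900/(10.7−1) ≈ 610.

k ≈ 10.7, θ ≈ 610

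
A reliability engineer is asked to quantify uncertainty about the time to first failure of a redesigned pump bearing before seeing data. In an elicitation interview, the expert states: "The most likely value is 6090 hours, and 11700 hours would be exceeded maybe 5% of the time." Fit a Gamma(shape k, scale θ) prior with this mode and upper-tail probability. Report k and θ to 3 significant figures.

k ≈ 7.52, θ ≈ 935

Gamma(k,θ) with k>1 has mode (k−1)θ, so θ = 6090/(k−1).
Need P(X < 11700) = 0.95 with θ tied to k this way. Start at k = 2, θ = 6090: P(X<11700) ≈ 0.572.
Too low — raise k to concentrate. Iterating converges to k ≈ 7.52.
Then θ = 6090/(7.52−1) ≈ 935.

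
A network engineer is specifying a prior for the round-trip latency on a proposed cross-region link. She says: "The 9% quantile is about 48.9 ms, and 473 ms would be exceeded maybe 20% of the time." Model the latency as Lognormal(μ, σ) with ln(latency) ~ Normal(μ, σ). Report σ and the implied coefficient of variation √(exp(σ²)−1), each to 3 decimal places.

If T ~ Lognormal(μ,σ) then ln T ~ Normal(μ,σ), so the p-quantile of ln T is μ + z_p·σ.
ln(48.9) = 3.89 and ln(473) = 6.159; z_{0.09} = -1.341, z_{0.8} = 0.8416.
σ = (6.159 − 3.89)/(0.8416 − (-1.341)) = 1.040.
μ = 3.89 − (-1.341)·1.040 = 5.284.
CV = √(exp(σ²)−1) = √(exp(1.0813)−1) = 1.396.

σ ≈ 1.040, CV ≈ 1.396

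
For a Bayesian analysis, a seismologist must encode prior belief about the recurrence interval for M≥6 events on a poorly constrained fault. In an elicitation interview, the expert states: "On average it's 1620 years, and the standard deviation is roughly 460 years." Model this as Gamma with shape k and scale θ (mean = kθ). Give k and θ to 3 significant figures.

k ≈ 12.4, θ ≈ 131

For Gamma(k, scale θ): mean = kθ, variance = kθ², so CV = 1/√k.
CV = SD/mean = 460/1620 = 0.284, hence k = 1/CV² = 12.4.
Then θ = mean/k = 1620/12.4 = 131.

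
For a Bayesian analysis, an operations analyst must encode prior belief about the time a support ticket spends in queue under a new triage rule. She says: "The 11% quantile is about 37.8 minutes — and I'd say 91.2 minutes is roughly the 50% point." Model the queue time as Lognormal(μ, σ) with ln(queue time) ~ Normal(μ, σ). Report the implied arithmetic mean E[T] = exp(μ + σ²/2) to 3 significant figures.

If T ~ Lognormal(μ,σ) then ln T ~ Normal(μ,σ), so the p-quantile of ln T is μ + z_p·σ.
ln(37.8) = 3.632 and ln(91.2) = 4.513; z_{0.11} = -1.227, z_{0.5} = 0.
σ = (4.513 − 3.632)/(0 − (-1.227)) = 0.718.
μ = 3.632 − (-1.227)·0.718 = 4.513.
E[T] = exp(μ + σ²/2) = exp(4.513 + 0.2578) = 118 minutes.

E[T] ≈ 118 minutes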